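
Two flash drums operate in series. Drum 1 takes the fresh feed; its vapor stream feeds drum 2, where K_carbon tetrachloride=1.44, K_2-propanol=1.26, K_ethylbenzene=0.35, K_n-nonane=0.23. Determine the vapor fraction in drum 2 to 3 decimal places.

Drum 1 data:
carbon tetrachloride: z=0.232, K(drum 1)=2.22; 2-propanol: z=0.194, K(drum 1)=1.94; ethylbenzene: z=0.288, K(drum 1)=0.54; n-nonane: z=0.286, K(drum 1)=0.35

Drum 1:
Material balance + equilibrium reduce to Σ zᵢ(Kᵢ−1)/(1+ψ₁(Kᵢ−1)) = 0.
g(0) = ΣzᵢKᵢ − 1 = 0.147 and g(1) = 1 − Σzᵢ/Kᵢ = -0.555, so a root lies in (0, 1).
Newton–Raphson from ψ₁ = 0.47:
  ψ₁ = 0.470: g = -0.1303, g' = -0.572 → ψ₁ = 0.242
  ψ₁ = 0.242: g = -0.0026, g' = -0.567 → ψ₁ = 0.237
Converged at ψ₁ = 0.237.
Drum-1 compositions:
  carbon tetrachloride: x = 0.180, y = 0.399
  2-propanol: x = 0.159, y = 0.308
  ethylbenzene: x = 0.323, y = 0.175
  n-nonane: x = 0.338, y = 0.118
Drum-2 feed = drum-1 vapor: z₂ = (0.3994, 0.3077, 0.1746, 0.1184).
Drum 2:
Rachford–Rice: g(ψ₂) = Σ zᵢ(Kᵢ−1)/(1+ψ₂(Kᵢ−1)) = 0.
Check two-phase: ΣzᵢKᵢ = 1.051 > 1 and Σzᵢ/Kᵢ = 1.535 > 1, so g(0) = 0.051 > 0 and g(1) = -0.535 < 0.
Newton iteration, ψ₂⁰ = 0.5:
  ψ₂ = 0.500: g = -0.1015, g' = -0.416 → ψ₂ = 0.256
  ψ₂ = 0.256: g = -0.0167, g' = -0.296 → ψ₂ = 0.199
  ψ₂ = 0.199: g = -0.0005, g' = -0.279 → ψ₂ = 0.198
Converged at ψ₂ = 0.198.
  carbon tetrachloride: x = 0.367, y = 0.529
  2-propanol: x = 0.293, y = 0.369
  ethylbenzene: x = 0.200, y = 0.070
  n-nonane: x = 0.140, y = 0.032

V/F (drum 2) = 0.198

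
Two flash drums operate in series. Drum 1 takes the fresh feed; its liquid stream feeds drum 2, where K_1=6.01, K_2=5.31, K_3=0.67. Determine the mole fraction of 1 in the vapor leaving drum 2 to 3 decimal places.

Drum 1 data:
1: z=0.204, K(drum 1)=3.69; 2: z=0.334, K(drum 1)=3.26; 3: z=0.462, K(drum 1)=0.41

y_1 (drum 2) = 0.135

Drum 1:
Newton–Raphson from ψ₁ = 0.67:
  ψ₁ = 0.670: g = 0.0453, g' = -0.898 → ψ₁ = 0.720
Converged at ψ₁ = 0.720.
Drum-1 compositions:
  1: x = 0.069, y = 0.256
  2: x = 0.127, y = 0.414
  3: x = 0.803, y = 0.329
Drum-2 feed = drum-1 liquid: z₂ = (0.0694, 0.1271, 0.8035).
Drum 2:
Iterate (Newton) starting at ψ₂ = 0.63:
  ψ₂ = 0.630: g = -0.1036, g' = -0.411 → ψ₂ = 0.378
  ψ₂ = 0.378: g = 0.0255, g' = -0.664 → ψ₂ = 0.417
  ψ₂ = 0.417: g = 0.0012, g' = -0.603 → ψ₂ = 0.419
Converged at ψ₂ = 0.419.
  1: x = 0.022, y = 0.135
  2: x = 0.045, y = 0.241
  3: x = 0.932, y = 0.625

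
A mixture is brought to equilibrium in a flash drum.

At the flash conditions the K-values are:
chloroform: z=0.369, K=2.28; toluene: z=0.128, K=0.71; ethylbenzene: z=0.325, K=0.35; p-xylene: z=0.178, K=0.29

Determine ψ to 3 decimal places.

Iterate (Newton) starting at ψ = 0.5:
  ψ = 0.500: g = -0.2643, g' = -0.757 → ψ = 0.151
  ψ = 0.151: g = -0.0185, g' = -0.718 → ψ = 0.125
Converged at ψ = 0.125.

ψ = 0.125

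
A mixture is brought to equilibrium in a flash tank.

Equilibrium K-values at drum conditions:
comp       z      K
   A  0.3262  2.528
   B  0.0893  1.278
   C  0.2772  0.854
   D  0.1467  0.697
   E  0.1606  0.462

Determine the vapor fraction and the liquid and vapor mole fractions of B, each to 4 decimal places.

ψ = 0.7651, x_B = 0.0736, y_B = 0.0941

Rachford–Rice: g(ψ) = Σ zᵢ(Kᵢ−1)/(1+ψ(Kᵢ−1)) = 0.
Check two-phase: ΣzᵢKᵢ = 1.3519 > 1 and Σzᵢ/Kᵢ = 1.0816 > 1, so g(0) = 0.3519 > 0 and g(1) = -0.0816 < 0.
Newton–Raphson from ψ = 0.54:
  ψ = 0.5400: g = 0.07582, g' = -0.3524 → ψ = 0.7551
  ψ = 0.7551: g = 0.00329, g' = -0.3309 → ψ = 0.7651
Converged at ψ = 0.7651.
Compositions from xᵢ = zᵢ/(1+ψ(Kᵢ−1)), yᵢ = Kᵢxᵢ:
  A: x = 0.1504, y = 0.3802
  B: x = 0.0736, y = 0.0941
  C: x = 0.3121, y = 0.2665
  D: x = 0.1910, y = 0.1331
  E: x = 0.2729, y = 0.1261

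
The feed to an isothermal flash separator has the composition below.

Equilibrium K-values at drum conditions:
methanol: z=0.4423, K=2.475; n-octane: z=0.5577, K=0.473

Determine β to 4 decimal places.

Binary case is linear: z₁(K₁−1)(1+β(K₂−1)) + z₂(K₂−1)(1+β(K₁−1)) = 0
⇒ β = [z₁(K₁−1)+z₂(K₂−1)] / [−(K₁−1)(K₂−1)] = 0.35848/0.77733 = 0.4612

β = 0.4612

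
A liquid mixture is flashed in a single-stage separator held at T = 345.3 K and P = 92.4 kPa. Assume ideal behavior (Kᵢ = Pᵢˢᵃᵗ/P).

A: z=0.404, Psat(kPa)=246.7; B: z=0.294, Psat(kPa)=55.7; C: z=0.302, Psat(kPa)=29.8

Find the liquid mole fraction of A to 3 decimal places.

Raoult's law: Kᵢ = Pᵢˢᵃᵗ/P = Pᵢˢᵃᵗ/92.4.
  K_A = 246.7/92.4 = 2.66991, K_B = 55.7/92.4 = 0.60281, K_C = 29.8/92.4 = 0.32251
Material balance + equilibrium reduce to Σ zᵢ(Kᵢ−1)/(1+V/F(Kᵢ−1)) = 0.
Feasibility: ΣzᵢKᵢ = 1.353, Σzᵢ/Kᵢ = 1.575 — both > 1, two phases present.
Newton iteration, V/F⁰ = 0.5:
  V/F = 0.500: g = -0.0875, g' = -0.724 → V/F = 0.379
  V/F = 0.379: g = 0.0003, g' = -0.738 → V/F = 0.380
Converged at V/F = 0.380.
Compositions from xᵢ = zᵢ/(1+V/F(Kᵢ−1)), yᵢ = Kᵢxᵢ:
  A: x = 0.247, y = 0.660
  B: x = 0.346, y = 0.209
  C: x = 0.407, y = 0.131

x_A = 0.247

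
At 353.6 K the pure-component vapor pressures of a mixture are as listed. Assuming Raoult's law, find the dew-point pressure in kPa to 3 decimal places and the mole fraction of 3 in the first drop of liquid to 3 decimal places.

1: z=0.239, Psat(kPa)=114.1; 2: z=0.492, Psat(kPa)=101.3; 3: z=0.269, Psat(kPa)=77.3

At the dew point ψ → 1, so Σzᵢ/Kᵢ = 1 with Kᵢ = Pᵢˢᵃᵗ/P ⇒ 1/P = Σzᵢ/Pᵢˢᵃᵗ.
1/P = 0.239/114.1 + 0.492/101.3 + 0.269/77.3 = 0.010431 ⇒ P = 95.864 kPa
xᵢ = zᵢP/Pᵢˢᵃᵗ ⇒ x_3 = 0.269·95.864/77.3 = 0.334

Pdew = 95.864 kPa, x_3 = 0.334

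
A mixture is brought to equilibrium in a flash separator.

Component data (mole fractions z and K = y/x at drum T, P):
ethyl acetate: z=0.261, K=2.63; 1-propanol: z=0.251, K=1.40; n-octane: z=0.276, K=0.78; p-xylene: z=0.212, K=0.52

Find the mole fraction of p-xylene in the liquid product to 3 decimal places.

Let ψ = V/F and solve Σ zᵢ(Kᵢ−1)/(1+ψ(Kᵢ−1)) = 0.
Feasibility: ΣzᵢKᵢ = 1.363, Σzᵢ/Kᵢ = 1.040 — both > 1, two phases present.
Newton iteration, ψ⁰ = 0.5:
  ψ = 0.500: g = 0.1159, g' = -0.340 → ψ = 0.841
  ψ = 0.841: g = 0.0094, g' = -0.303 → ψ = 0.872
Converged at ψ = 0.872.
Compositions from xᵢ = zᵢ/(1+ψ(Kᵢ−1)), yᵢ = Kᵢxᵢ:
  ethyl acetate: x = 0.108, y = 0.283
  1-propanol: x = 0.186, y = 0.261
  n-octane: x = 0.342, y = 0.266
  p-xylene: x = 0.365, y = 0.190

x_p-xylene = 0.365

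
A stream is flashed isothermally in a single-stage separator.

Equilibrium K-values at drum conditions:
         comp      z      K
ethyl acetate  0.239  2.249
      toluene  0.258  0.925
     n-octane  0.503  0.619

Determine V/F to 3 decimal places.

V/F = 0.237

Material balance + equilibrium reduce to Σ zᵢ(Kᵢ−1)/(1+V/F(Kᵢ−1)) = 0.
Check two-phase: ΣzᵢKᵢ = 1.088 > 1 and Σzᵢ/Kᵢ = 1.198 > 1, so g(0) = 0.088 > 0 and g(1) = -0.198 < 0.
Newton–Raphson from V/F = 0.44:
  V/F = 0.440: g = -0.0576, g' = -0.262 → V/F = 0.220
  V/F = 0.220: g = 0.0052, g' = -0.318 → V/F = 0.237
Converged at V/F = 0.237.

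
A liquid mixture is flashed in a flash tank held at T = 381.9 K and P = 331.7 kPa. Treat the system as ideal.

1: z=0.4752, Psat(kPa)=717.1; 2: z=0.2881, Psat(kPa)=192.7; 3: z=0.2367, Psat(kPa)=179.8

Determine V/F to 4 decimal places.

V/F = 0.6359

Raoult's law: Kᵢ = Pᵢˢᵃᵗ/P = Pᵢˢᵃᵗ/331.7.
  K_1 = 717.1/331.7 = 2.161893, K_2 = 192.7/331.7 = 0.580947, K_3 = 179.8/331.7 = 0.542056
Material balance + equilibrium reduce to Σ zᵢ(Kᵢ−1)/(1+V/F(Kᵢ−1)) = 0.
Check two-phase: ΣzᵢKᵢ = 1.3230 > 1 and Σzᵢ/Kᵢ = 1.1524 > 1, so g(0) = 0.3230 > 0 and g(1) = -0.1524 < 0.
Newton iteration, V/F⁰ = 0.5:
  V/F = 0.5000: g = 0.05593, g' = -0.4211 → V/F = 0.6328
  V/F = 0.6328: g = 0.00127, g' = -0.4052 → V/F = 0.6359
Converged at V/F = 0.6359.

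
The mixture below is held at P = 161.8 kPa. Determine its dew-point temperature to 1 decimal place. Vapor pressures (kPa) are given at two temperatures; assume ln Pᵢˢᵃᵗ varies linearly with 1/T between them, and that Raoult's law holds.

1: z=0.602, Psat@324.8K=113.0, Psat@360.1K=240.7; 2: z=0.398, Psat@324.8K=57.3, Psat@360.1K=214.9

Dew-point temperature: Σzᵢ·P/Pᵢˢᵃᵗ(T) = 1. Interpolate ln Pᵢˢᵃᵗ = aᵢ + bᵢ/T.
  T = 324.8 K: ΣzᵢP/Pᵢˢᵃᵗ = 1.9858
  T = 360.1 K: ΣzᵢP/Pᵢˢᵃᵗ = 0.7043
  T = 342.5 K: ΣzᵢP/Pᵢˢᵃᵗ = 1.1384
  T = 351.3 K: ΣzᵢP/Pᵢˢᵃᵗ = 0.8881
  T = 346.9 K: ΣzᵢP/Pᵢˢᵃᵗ = 1.0033
  T = 349.1 K: ΣzᵢP/Pᵢˢᵃᵗ = 0.9435
Interpolating between 346.9 K and 349.1 K gives T ≈ 347.0 K.

T = 347.0 K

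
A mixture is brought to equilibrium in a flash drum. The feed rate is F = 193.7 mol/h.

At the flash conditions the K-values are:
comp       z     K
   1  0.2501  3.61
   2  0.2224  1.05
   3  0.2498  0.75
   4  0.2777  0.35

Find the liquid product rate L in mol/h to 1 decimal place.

L = 111.0 mol/h

Let ψ = V/F and solve Σ zᵢ(Kᵢ−1)/(1+ψ(Kᵢ−1)) = 0.
Feasibility: ΣzᵢKᵢ = 1.4209, Σzᵢ/Kᵢ = 1.4076 — both > 1, two phases present.
Newton–Raphson from ψ = 0.5:
  ψ = 0.5000: g = -0.04474, g' = -0.5991 → ψ = 0.4253
  ψ = 0.4253: g = 0.00089, g' = -0.6268 → ψ = 0.4267
Converged at ψ = 0.4267.
Then V = ψ·F = 0.4267·193.7 = 82.7 mol/h and L = F − V = 111.0 mol/h.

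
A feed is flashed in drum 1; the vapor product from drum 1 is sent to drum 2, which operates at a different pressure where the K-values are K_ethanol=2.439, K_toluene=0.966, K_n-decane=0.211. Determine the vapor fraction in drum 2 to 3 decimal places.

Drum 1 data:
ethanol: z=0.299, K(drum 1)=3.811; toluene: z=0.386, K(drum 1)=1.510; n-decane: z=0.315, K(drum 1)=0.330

Drum 1:
Newton iteration, ψ₁⁰ = 0.39:
  ψ₁ = 0.390: g = 0.2794, g' = -0.867 → ψ₁ = 0.712
  ψ₁ = 0.712: g = 0.0205, g' = -0.834 → ψ₁ = 0.737
Converged at ψ₁ = 0.737.
Drum-1 compositions:
  ethanol: x = 0.097, y = 0.371
  toluene: x = 0.281, y = 0.424
  n-decane: x = 0.622, y = 0.205
Drum-2 feed = drum-1 vapor: z₂ = (0.3710, 0.4237, 0.2053).
Drum 2:
Rachford–Rice: g(ψ₂) = Σ zᵢ(Kᵢ−1)/(1+ψ₂(Kᵢ−1)) = 0.
g(0) = ΣzᵢKᵢ − 1 = 0.358 and g(1) = 1 − Σzᵢ/Kᵢ = -0.564, so a root lies in (0, 1).
Newton iteration, ψ₂⁰ = 0.5:
  ψ₂ = 0.500: g = 0.0284, g' = -0.609 → ψ₂ = 0.547
  ψ₂ = 0.547: g = -0.0006, g' = -0.636 → ψ₂ = 0.546
Converged at ψ₂ = 0.546.
  ethanol: x = 0.208, y = 0.507
  toluene: x = 0.432, y = 0.417
  n-decane: x = 0.360, y = 0.076

V/F (drum 2) = 0.546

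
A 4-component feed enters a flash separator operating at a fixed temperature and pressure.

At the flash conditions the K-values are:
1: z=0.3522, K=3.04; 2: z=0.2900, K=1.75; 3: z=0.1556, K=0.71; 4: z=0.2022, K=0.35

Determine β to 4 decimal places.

β = 0.9071

Newton–Raphson from β = 0.48:
  β = 0.4800: g = 0.27949, g' = -0.6605 → β = 0.9031
  β = 0.9031: g = 0.00304, g' = -0.7644 → β = 0.9071
Converged at β = 0.9071.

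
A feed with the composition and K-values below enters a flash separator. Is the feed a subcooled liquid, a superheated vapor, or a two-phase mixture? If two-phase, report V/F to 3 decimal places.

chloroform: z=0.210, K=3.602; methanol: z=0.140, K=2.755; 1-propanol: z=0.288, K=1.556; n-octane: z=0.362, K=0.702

ΣzᵢKᵢ = 1.844; Σzᵢ/Kᵢ = 0.810.
Since Σzᵢ/Kᵢ < 1 the mixture is above its dew point — single vapor phase.

superheated vapor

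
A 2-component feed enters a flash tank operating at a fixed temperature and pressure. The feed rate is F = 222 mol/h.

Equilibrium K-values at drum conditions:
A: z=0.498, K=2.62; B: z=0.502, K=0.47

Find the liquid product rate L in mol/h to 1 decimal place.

Rachford–Rice: g(V/F) = Σ zᵢ(Kᵢ−1)/(1+V/F(Kᵢ−1)) = 0.
g(0) = ΣzᵢKᵢ − 1 = 0.541 and g(1) = 1 − Σzᵢ/Kᵢ = -0.258, so a root lies in (0, 1).
Newton iteration, V/F⁰ = 0.44:
  V/F = 0.440: g = 0.1240, g' = -0.685 → V/F = 0.621
  V/F = 0.621: g = 0.0056, g' = -0.638 → V/F = 0.630
Converged at V/F = 0.630.
Then V = V/F·F = 0.6297·222 = 139.8 mol/h and L = F − V = 82.2 mol/h.

L = 82.2 mol/h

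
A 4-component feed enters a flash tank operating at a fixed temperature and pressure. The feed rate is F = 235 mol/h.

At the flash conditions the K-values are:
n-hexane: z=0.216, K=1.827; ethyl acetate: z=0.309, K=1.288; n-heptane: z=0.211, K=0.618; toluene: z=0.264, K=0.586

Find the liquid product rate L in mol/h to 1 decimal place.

Material balance + equilibrium reduce to Σ zᵢ(Kᵢ−1)/(1+V/F(Kᵢ−1)) = 0.
g(0) = ΣzᵢKᵢ − 1 = 0.078 and g(1) = 1 − Σzᵢ/Kᵢ = -0.150, so a root lies in (0, 1).
Newton iteration, V/F⁰ = 0.5:
  V/F = 0.500: g = -0.0333, g' = -0.213 → V/F = 0.343
Converged at V/F = 0.343.
Then V = V/F·F = 0.3430·235 = 80.6 mol/h and L = F − V = 154.4 mol/h.

L = 154.4 mol/h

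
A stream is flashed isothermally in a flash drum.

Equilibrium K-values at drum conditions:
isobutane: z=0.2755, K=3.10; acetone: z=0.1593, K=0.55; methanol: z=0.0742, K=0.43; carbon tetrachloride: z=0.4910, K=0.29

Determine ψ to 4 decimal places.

Let ψ = V/F and solve Σ zᵢ(Kᵢ−1)/(1+ψ(Kᵢ−1)) = 0.
Check two-phase: ΣzᵢKᵢ = 1.1160 > 1 and Σzᵢ/Kᵢ = 2.2442 > 1, so g(0) = 0.1160 > 0 and g(1) = -1.2442 < 0.
Iterate (Newton) starting at ψ = 0.68:
  ψ = 0.6800: g = -0.60811, g' = -1.2626 → ψ = 0.1984
  ψ = 0.1984: g = -0.12376, g' = -1.0103 → ψ = 0.0759
  ψ = 0.0759: g = 0.01213, g' = -1.2413 → ψ = 0.0857
  ψ = 0.0857: g = 0.00013, g' = -1.2149 → ψ = 0.0858
Converged at ψ = 0.0858.

ψ = 0.0858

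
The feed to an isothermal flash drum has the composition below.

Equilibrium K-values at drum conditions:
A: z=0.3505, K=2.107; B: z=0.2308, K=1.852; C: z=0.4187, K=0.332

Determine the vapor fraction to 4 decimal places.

ψ = 0.4519

Material balance + equilibrium reduce to Σ zᵢ(Kᵢ−1)/(1+ψ(Kᵢ−1)) = 0.
Check two-phase: ΣzᵢKᵢ = 1.3050 > 1 and Σzᵢ/Kᵢ = 1.5521 > 1, so g(0) = 0.3050 > 0 and g(1) = -0.5521 < 0.
Iterate (Newton) starting at ψ = 0.53:
  ψ = 0.5300: g = -0.05298, g' = -0.6979 → ψ = 0.4541
  ψ = 0.4541: g = -0.00147, g' = -0.6623 → ψ = 0.4519
Converged at ψ = 0.4519.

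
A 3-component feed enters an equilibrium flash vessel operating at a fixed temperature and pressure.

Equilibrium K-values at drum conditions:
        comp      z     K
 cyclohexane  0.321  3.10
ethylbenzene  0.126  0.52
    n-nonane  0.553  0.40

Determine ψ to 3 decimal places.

ψ = 0.232

Iterate (Newton) starting at ψ = 0.65:
  ψ = 0.650: g = -0.3468, g' = -0.849 → ψ = 0.242
  ψ = 0.242: g = -0.0094, g' = -0.932 → ψ = 0.232
Converged at ψ = 0.232.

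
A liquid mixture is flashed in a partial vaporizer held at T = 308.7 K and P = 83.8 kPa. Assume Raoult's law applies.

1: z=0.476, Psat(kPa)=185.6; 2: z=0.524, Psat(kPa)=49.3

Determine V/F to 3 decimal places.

Raoult's law: Kᵢ = Pᵢˢᵃᵗ/P = Pᵢˢᵃᵗ/83.8.
  K_1 = 185.6/83.8 = 2.21480, K_2 = 49.3/83.8 = 0.58831
Binary case is linear: z₁(K₁−1)(1+V/F(K₂−1)) + z₂(K₂−1)(1+V/F(K₁−1)) = 0
⇒ V/F = [z₁(K₁−1)+z₂(K₂−1)] / [−(K₁−1)(K₂−1)] = 0.3625/0.5001 = 0.725

V/F = 0.725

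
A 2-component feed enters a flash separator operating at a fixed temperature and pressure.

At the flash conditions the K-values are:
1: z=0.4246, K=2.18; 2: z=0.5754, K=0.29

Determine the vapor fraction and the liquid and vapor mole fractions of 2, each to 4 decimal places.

ψ = 0.1104, x_2 = 0.6243, y_2 = 0.1811

Binary case is linear: z₁(K₁−1)(1+ψ(K₂−1)) + z₂(K₂−1)(1+ψ(K₁−1)) = 0
⇒ ψ = [z₁(K₁−1)+z₂(K₂−1)] / [−(K₁−1)(K₂−1)] = 0.09249/0.83780 = 0.1104
Compositions from xᵢ = zᵢ/(1+ψ(Kᵢ−1)), yᵢ = Kᵢxᵢ:
  1: x = 0.3757, y = 0.8189
  2: x = 0.6243, y = 0.1811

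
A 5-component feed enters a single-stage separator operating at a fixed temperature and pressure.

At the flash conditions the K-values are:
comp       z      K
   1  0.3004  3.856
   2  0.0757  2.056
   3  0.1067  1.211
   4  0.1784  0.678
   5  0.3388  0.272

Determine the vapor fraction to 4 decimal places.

Newton iteration, ψ⁰ = 0.57:
  ψ = 0.5700: g = -0.09548, g' = -0.9438 → ψ = 0.4688
  ψ = 0.4688: g = -0.00136, g' = -0.9291 → ψ = 0.4674
Converged at ψ = 0.4674.

ψ = 0.4674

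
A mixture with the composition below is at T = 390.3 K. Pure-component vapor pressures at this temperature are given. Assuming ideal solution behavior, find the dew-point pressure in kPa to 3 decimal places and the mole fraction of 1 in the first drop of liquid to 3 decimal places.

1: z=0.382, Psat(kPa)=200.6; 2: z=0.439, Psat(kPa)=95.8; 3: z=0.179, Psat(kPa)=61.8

At the dew point ψ → 1, so Σzᵢ/Kᵢ = 1 with Kᵢ = Pᵢˢᵃᵗ/P ⇒ 1/P = Σzᵢ/Pᵢˢᵃᵗ.
1/P = 0.382/200.6 + 0.439/95.8 + 0.179/61.8 = 0.009383 ⇒ P = 106.574 kPa
xᵢ = zᵢP/Pᵢˢᵃᵗ ⇒ x_1 = 0.382·106.574/200.6 = 0.203

Pdew = 106.574 kPa, x_1 = 0.203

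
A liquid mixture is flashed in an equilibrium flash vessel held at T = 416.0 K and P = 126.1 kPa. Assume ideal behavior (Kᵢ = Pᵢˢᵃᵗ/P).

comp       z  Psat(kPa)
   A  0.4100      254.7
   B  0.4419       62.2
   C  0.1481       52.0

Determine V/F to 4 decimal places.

V/F = 0.1990

Raoult's law: Kᵢ = Pᵢˢᵃᵗ/P = Pᵢˢᵃᵗ/126.1.
  K_A = 254.7/126.1 = 2.019826, K_B = 62.2/126.1 = 0.493259, K_C = 52.0/126.1 = 0.412371
Iterate (Newton) starting at V/F = 0.5:
  V/F = 0.5000: g = -0.14623, g' = -0.4931 → V/F = 0.2035
  V/F = 0.2035: g = -0.00224, g' = -0.4995 → V/F = 0.1990
Converged at V/F = 0.1990.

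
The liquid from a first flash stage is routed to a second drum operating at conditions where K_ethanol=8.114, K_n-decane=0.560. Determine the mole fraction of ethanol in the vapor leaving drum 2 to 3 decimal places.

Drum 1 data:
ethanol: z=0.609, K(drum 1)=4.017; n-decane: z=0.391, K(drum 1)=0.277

y_ethanol (drum 2) = 0.473

Drum 1:
Let ψ₁ = V/F and solve Σ zᵢ(Kᵢ−1)/(1+ψ₁(Kᵢ−1)) = 0.
g(0) = ΣzᵢKᵢ − 1 = 1.555 and g(1) = 1 − Σzᵢ/Kᵢ = -0.563, so a root lies in (0, 1).
Newton–Raphson from ψ₁ = 0.5:
  ψ₁ = 0.500: g = 0.2897, g' = -1.382 → ψ₁ = 0.710
  ψ₁ = 0.710: g = 0.0045, g' = -1.424 → ψ₁ = 0.713
Converged at ψ₁ = 0.713.
Drum-1 compositions:
  ethanol: x = 0.193, y = 0.777
  n-decane: x = 0.807, y = 0.223
Drum-2 feed = drum-1 liquid: z₂ = (0.1933, 0.8067).
Drum 2:
Rachford–Rice: g(ψ₂) = Σ zᵢ(Kᵢ−1)/(1+ψ₂(Kᵢ−1)) = 0.
Check two-phase: ΣzᵢKᵢ = 2.020 > 1 and Σzᵢ/Kᵢ = 1.464 > 1, so g(0) = 1.020 > 0 and g(1) = -0.464 < 0.
Binary case is linear: z₁(K₁−1)(1+ψ₂(K₂−1)) + z₂(K₂−1)(1+ψ₂(K₁−1)) = 0
⇒ ψ₂ = [z₁(K₁−1)+z₂(K₂−1)] / [−(K₁−1)(K₂−1)] = 1.0203/3.1302 = 0.326
  ethanol: x = 0.058, y = 0.473
  n-decane: x = 0.942, y = 0.527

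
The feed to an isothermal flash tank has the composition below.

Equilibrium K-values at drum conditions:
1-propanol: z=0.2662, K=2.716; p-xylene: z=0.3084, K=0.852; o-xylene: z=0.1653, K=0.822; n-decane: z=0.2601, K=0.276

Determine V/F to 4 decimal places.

Material balance + equilibrium reduce to Σ zᵢ(Kᵢ−1)/(1+V/F(Kᵢ−1)) = 0.
g(0) = ΣzᵢKᵢ − 1 = 0.1934 and g(1) = 1 − Σzᵢ/Kᵢ = -0.6035, so a root lies in (0, 1).
Iterate (Newton) starting at V/F = 0.5:
  V/F = 0.5000: g = -0.13089, g' = -0.5762 → V/F = 0.2728
  V/F = 0.2728: g = -0.00202, g' = -0.5885 → V/F = 0.2694
Converged at V/F = 0.2694.

V/F = 0.2694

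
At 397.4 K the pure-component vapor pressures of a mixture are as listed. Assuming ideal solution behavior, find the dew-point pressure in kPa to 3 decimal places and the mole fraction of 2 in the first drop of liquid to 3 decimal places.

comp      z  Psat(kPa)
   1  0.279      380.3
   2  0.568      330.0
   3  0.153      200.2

Pdew = 310.648 kPa, x_2 = 0.535

At the dew point ψ → 1, so Σzᵢ/Kᵢ = 1 with Kᵢ = Pᵢˢᵃᵗ/P ⇒ 1/P = Σzᵢ/Pᵢˢᵃᵗ.
1/P = 0.279/380.3 + 0.568/330.0 + 0.153/200.2 = 0.003219 ⇒ P = 310.648 kPa
xᵢ = zᵢP/Pᵢˢᵃᵗ ⇒ x_2 = 0.568·310.648/330.0 = 0.535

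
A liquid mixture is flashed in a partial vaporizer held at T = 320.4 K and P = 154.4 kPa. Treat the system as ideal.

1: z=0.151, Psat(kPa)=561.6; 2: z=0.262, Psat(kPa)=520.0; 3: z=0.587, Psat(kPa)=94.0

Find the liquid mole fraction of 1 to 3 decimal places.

Raoult's law: Kᵢ = Pᵢˢᵃᵗ/P = Pᵢˢᵃᵗ/154.4.
  K_1 = 561.6/154.4 = 3.63731, K_2 = 520.0/154.4 = 3.36788, K_3 = 94.0/154.4 = 0.60881
Material balance + equilibrium reduce to Σ zᵢ(Kᵢ−1)/(1+ψ(Kᵢ−1)) = 0.
g(0) = ΣzᵢKᵢ − 1 = 0.789 and g(1) = 1 − Σzᵢ/Kᵢ = -0.083, so a root lies in (0, 1).
Newton–Raphson from ψ = 0.69:
  ψ = 0.690: g = 0.0622, g' = -0.512 → ψ = 0.811
  ψ = 0.811: g = 0.0027, g' = -0.471 → ψ = 0.817
Converged at ψ = 0.817.
Compositions from xᵢ = zᵢ/(1+ψ(Kᵢ−1)), yᵢ = Kᵢxᵢ:
  1: x = 0.048, y = 0.174
  2: x = 0.089, y = 0.301
  3: x = 0.863, y = 0.525

x_1 = 0.048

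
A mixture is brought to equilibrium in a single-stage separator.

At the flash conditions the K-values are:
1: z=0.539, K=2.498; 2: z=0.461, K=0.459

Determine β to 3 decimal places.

Material balance + equilibrium reduce to Σ zᵢ(Kᵢ−1)/(1+β(Kᵢ−1)) = 0.
Feasibility: ΣzᵢKᵢ = 1.558, Σzᵢ/Kᵢ = 1.220 — both > 1, two phases present.
Newton iteration, β⁰ = 0.5:
  β = 0.500: g = 0.1198, g' = -0.649 → β = 0.685
  β = 0.685: g = 0.0025, g' = -0.635 → β = 0.689
Converged at β = 0.689.

β = 0.689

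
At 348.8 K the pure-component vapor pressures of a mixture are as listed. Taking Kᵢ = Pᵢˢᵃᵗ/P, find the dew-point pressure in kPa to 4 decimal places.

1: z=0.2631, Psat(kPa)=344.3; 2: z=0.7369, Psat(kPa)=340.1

Pdew = 341.1951 kPa

At the dew point ψ → 1, so Σzᵢ/Kᵢ = 1 with Kᵢ = Pᵢˢᵃᵗ/P ⇒ 1/P = Σzᵢ/Pᵢˢᵃᵗ.
1/P = 0.2631/344.3 + 0.7369/340.1 = 0.0029309 ⇒ P = 341.1951 kPa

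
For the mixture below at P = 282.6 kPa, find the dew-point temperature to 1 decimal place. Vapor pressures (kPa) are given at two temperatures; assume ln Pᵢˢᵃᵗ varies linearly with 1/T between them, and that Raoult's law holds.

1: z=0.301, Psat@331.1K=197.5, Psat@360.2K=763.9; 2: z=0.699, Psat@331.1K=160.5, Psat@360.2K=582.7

T = 341.8 K

Dew-point temperature: Σzᵢ·P/Pᵢˢᵃᵗ(T) = 1. Interpolate ln Pᵢˢᵃᵗ = aᵢ + bᵢ/T.
  T = 331.1 K: ΣzᵢP/Pᵢˢᵃᵗ = 1.6615
  T = 360.2 K: ΣzᵢP/Pᵢˢᵃᵗ = 0.4504
  T = 345.6 K: ΣzᵢP/Pᵢˢᵃᵗ = 0.8434
  T = 338.4 K: ΣzᵢP/Pᵢˢᵃᵗ = 1.1724
  T = 342.0 K: ΣzᵢP/Pᵢˢᵃᵗ = 0.9926
  T = 340.2 K: ΣzᵢP/Pᵢˢᵃᵗ = 1.0783
Interpolating between 340.2 K and 342.0 K gives T ≈ 341.8 K.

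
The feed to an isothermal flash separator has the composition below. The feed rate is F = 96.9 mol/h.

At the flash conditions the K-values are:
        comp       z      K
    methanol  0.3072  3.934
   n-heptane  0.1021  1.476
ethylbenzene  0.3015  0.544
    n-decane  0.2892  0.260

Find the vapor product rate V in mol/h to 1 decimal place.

V = 37.1 mol/h

Material balance + equilibrium reduce to Σ zᵢ(Kᵢ−1)/(1+β(Kᵢ−1)) = 0.
Check two-phase: ΣzᵢKᵢ = 1.5984 > 1 and Σzᵢ/Kᵢ = 1.8138 > 1, so g(0) = 0.5984 > 0 and g(1) = -0.8138 < 0.
Iterate (Newton) starting at β = 0.5:
  β = 0.5000: g = -0.11317, g' = -0.9538 → β = 0.3813
  β = 0.3813: g = 0.00195, g' = -1.0048 → β = 0.3833
Converged at β = 0.3833.
Then V = β·F = 0.3833·96.9 = 37.1 mol/h and L = F − V = 59.8 mol/h.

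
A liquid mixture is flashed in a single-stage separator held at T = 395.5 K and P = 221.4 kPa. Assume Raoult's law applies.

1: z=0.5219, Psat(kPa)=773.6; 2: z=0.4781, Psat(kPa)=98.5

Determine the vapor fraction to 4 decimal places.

Raoult's law: Kᵢ = Pᵢˢᵃᵗ/P = Pᵢˢᵃᵗ/221.4.
  K_1 = 773.6/221.4 = 3.494128, K_2 = 98.5/221.4 = 0.444896
Let ψ = V/F and solve Σ zᵢ(Kᵢ−1)/(1+ψ(Kᵢ−1)) = 0.
Feasibility: ΣzᵢKᵢ = 2.0363, Σzᵢ/Kᵢ = 1.2240 — both > 1, two phases present.
Binary case is linear: z₁(K₁−1)(1+ψ(K₂−1)) + z₂(K₂−1)(1+ψ(K₁−1)) = 0
⇒ ψ = [z₁(K₁−1)+z₂(K₂−1)] / [−(K₁−1)(K₂−1)] = 1.03629/1.38450 = 0.7485

ψ = 0.7485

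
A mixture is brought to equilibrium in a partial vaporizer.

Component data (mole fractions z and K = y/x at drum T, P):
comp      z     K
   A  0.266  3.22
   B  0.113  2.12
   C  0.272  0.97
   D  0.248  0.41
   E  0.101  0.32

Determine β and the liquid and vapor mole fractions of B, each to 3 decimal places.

Iterate (Newton) starting at β = 0.37:
  β = 0.370: g = 0.1265, g' = -0.691 → β = 0.553
  β = 0.553: g = 0.0076, g' = -0.629 → β = 0.565
Converged at β = 0.565.
Compositions from xᵢ = zᵢ/(1+β(Kᵢ−1)), yᵢ = Kᵢxᵢ:
  A: x = 0.118, y = 0.380
  B: x = 0.069, y = 0.147
  C: x = 0.277, y = 0.268
  D: x = 0.372, y = 0.153
  E: x = 0.164, y = 0.052

β = 0.565, x_B = 0.069, y_B = 0.147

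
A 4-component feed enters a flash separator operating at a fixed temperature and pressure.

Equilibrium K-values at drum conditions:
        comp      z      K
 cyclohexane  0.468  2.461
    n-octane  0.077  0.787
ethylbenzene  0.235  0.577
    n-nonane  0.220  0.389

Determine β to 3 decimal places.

Material balance + equilibrium reduce to Σ zᵢ(Kᵢ−1)/(1+β(Kᵢ−1)) = 0.
Check two-phase: ΣzᵢKᵢ = 1.434 > 1 and Σzᵢ/Kᵢ = 1.261 > 1, so g(0) = 0.434 > 0 and g(1) = -0.261 < 0.
Newton iteration, β⁰ = 0.58:
  β = 0.580: g = 0.0115, g' = -0.568 → β = 0.600
Converged at β = 0.600.

β = 0.600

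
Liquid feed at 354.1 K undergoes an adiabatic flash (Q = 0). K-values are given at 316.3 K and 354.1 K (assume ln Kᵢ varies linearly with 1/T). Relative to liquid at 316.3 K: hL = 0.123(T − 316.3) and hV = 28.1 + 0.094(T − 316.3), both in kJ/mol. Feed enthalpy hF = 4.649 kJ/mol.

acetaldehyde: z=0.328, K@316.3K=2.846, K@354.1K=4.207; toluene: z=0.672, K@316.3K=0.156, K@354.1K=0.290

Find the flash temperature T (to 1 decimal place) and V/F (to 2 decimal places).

Adiabatic flash: solve Rachford–Rice at each trial T, then check hF = ψ·hV(T) + (1−ψ)·hL(T).
  T = 316.3 K: K = (2.846, 0.156), RR gives ψ = 0.025, H_out = 0.691 kJ/mol
  T = 354.1 K: K = (4.207, 0.290), RR gives ψ = 0.252, H_out = 11.466 kJ/mol
  T = 335.2 K: K = (3.499, 0.216), RR gives ψ = 0.150, H_out = 6.448 kJ/mol
  T = 325.8 K: K = (3.167, 0.185), RR gives ψ = 0.092, H_out = 3.734 kJ/mol
  T = 330.5 K: K = (3.331, 0.200), RR gives ψ = 0.122, H_out = 5.119 kJ/mol
  T = 328.1 K: K = (3.247, 0.192), RR gives ψ = 0.107, H_out = 4.420 kJ/mol
Linear interpolation between T = 328.1 (H_out = 4.420) and T = 330.5 (H_out = 5.119) on hF = 4.649 gives T ≈ 328.9 K, at which ψ = 0.11.

T = 328.9 K, V/F = 0.11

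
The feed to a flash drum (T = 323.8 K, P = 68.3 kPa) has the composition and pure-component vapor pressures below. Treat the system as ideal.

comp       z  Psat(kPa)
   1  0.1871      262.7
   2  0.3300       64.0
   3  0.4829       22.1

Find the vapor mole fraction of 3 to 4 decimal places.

Raoult's law: Kᵢ = Pᵢˢᵃᵗ/P = Pᵢˢᵃᵗ/68.3.
  K_1 = 262.7/68.3 = 3.846266, K_2 = 64.0/68.3 = 0.937042, K_3 = 22.1/68.3 = 0.323572
Let ψ = V/F and solve Σ zᵢ(Kᵢ−1)/(1+ψ(Kᵢ−1)) = 0.
g(0) = ΣzᵢKᵢ − 1 = 0.1851 and g(1) = 1 − Σzᵢ/Kᵢ = -0.8932, so a root lies in (0, 1).
Newton–Raphson from ψ = 0.5:
  ψ = 0.5000: g = -0.29526, g' = -0.7640 → ψ = 0.1136
  ψ = 0.1136: g = 0.02771, g' = -1.1263 → ψ = 0.1382
  ψ = 0.1382: g = 0.00095, g' = -1.0511 → ψ = 0.1391
Converged at ψ = 0.1391.
Compositions from xᵢ = zᵢ/(1+ψ(Kᵢ−1)), yᵢ = Kᵢxᵢ:
  1: x = 0.1340, y = 0.5156
  2: x = 0.3329, y = 0.3120
  3: x = 0.5330, y = 0.1725

y_3 = 0.1725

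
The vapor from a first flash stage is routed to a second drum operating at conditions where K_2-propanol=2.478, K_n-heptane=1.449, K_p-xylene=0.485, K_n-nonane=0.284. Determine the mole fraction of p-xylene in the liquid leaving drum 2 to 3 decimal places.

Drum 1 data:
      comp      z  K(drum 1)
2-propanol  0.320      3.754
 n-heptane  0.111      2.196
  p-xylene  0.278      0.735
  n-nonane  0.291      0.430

x_p-xylene (drum 2) = 0.334

Drum 1:
Material balance + equilibrium reduce to Σ zᵢ(Kᵢ−1)/(1+ψ₁(Kᵢ−1)) = 0.
g(0) = ΣzᵢKᵢ − 1 = 0.774 and g(1) = 1 − Σzᵢ/Kᵢ = -0.191, so a root lies in (0, 1).
Iterate (Newton) starting at ψ₁ = 0.5:
  ψ₁ = 0.500: g = 0.1369, g' = -0.703 → ψ₁ = 0.695
  ψ₁ = 0.695: g = 0.0100, g' = -0.622 → ψ₁ = 0.711
Converged at ψ₁ = 0.711.
Drum-1 compositions:
  2-propanol: x = 0.108, y = 0.406
  n-heptane: x = 0.060, y = 0.132
  p-xylene: x = 0.343, y = 0.252
  n-nonane: x = 0.489, y = 0.210
Drum-2 feed = drum-1 vapor: z₂ = (0.4061, 0.1317, 0.2518, 0.2104).
Drum 2:
Iterate (Newton) starting at ψ₂ = 0.5:
  ψ₂ = 0.500: g = -0.0158, g' = -0.694 → ψ₂ = 0.477
Converged at ψ₂ = 0.477.
  2-propanol: x = 0.238, y = 0.590
  n-heptane: x = 0.108, y = 0.157
  p-xylene: x = 0.334, y = 0.162
  n-nonane: x = 0.320, y = 0.091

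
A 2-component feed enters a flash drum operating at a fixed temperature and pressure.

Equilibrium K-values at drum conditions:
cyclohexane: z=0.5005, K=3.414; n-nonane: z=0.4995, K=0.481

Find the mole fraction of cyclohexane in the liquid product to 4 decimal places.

Binary case is linear: z₁(K₁−1)(1+ψ(K₂−1)) + z₂(K₂−1)(1+ψ(K₁−1)) = 0
⇒ ψ = [z₁(K₁−1)+z₂(K₂−1)] / [−(K₁−1)(K₂−1)] = 0.94897/1.25287 = 0.7574
Compositions from xᵢ = zᵢ/(1+ψ(Kᵢ−1)), yᵢ = Kᵢxᵢ:
  cyclohexane: x = 0.1770, y = 0.6041
  n-nonane: x = 0.8230, y = 0.3959

x_cyclohexane = 0.1770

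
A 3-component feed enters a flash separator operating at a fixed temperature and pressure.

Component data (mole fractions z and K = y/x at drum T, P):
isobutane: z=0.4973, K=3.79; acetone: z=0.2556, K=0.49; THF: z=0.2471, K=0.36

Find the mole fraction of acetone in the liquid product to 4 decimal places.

x_acetone = 0.3911

Rachford–Rice: g(β) = Σ zᵢ(Kᵢ−1)/(1+β(Kᵢ−1)) = 0.
g(0) = ΣzᵢKᵢ − 1 = 1.0990 and g(1) = 1 − Σzᵢ/Kᵢ = -0.3392, so a root lies in (0, 1).
Newton–Raphson from β = 0.5:
  β = 0.5000: g = 0.17178, g' = -1.0135 → β = 0.6695
  β = 0.6695: g = 0.00915, g' = -0.9338 → β = 0.6793
Converged at β = 0.6793.
Compositions from xᵢ = zᵢ/(1+β(Kᵢ−1)), yᵢ = Kᵢxᵢ:
  isobutane: x = 0.1718, y = 0.6510
  acetone: x = 0.3911, y = 0.1916
  THF: x = 0.4371, y = 0.1574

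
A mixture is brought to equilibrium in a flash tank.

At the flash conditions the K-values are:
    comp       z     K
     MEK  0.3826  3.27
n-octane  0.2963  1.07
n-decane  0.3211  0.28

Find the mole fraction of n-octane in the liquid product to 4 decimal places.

Rachford–Rice: g(ψ) = Σ zᵢ(Kᵢ−1)/(1+ψ(Kᵢ−1)) = 0.
Feasibility: ΣzᵢKᵢ = 1.6581, Σzᵢ/Kᵢ = 1.5407 — both > 1, two phases present.
Newton–Raphson from ψ = 0.5:
  ψ = 0.5000: g = 0.06559, g' = -0.8403 → ψ = 0.5781
  ψ = 0.5781: g = -0.00047, g' = -0.8585 → ψ = 0.5775
Converged at ψ = 0.5775.
Compositions from xᵢ = zᵢ/(1+ψ(Kᵢ−1)), yᵢ = Kᵢxᵢ:
  MEK: x = 0.1656, y = 0.5414
  n-octane: x = 0.2848, y = 0.3047
  n-decane: x = 0.5497, y = 0.1539

x_n-octane = 0.2848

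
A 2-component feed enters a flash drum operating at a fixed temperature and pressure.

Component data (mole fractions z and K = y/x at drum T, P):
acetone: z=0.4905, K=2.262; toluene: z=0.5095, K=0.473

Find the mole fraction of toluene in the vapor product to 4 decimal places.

Newton–Raphson from ψ = 0.5:
  ψ = 0.5000: g = 0.01496, g' = -0.5545 → ψ = 0.5270
Converged at ψ = 0.5270.
Compositions from xᵢ = zᵢ/(1+ψ(Kᵢ−1)), yᵢ = Kᵢxᵢ:
  acetone: x = 0.2946, y = 0.6663
  toluene: x = 0.7054, y = 0.3337

y_toluene = 0.3337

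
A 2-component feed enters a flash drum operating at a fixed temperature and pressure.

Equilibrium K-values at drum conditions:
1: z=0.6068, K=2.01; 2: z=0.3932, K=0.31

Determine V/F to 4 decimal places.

Rachford–Rice: g(V/F) = Σ zᵢ(Kᵢ−1)/(1+V/F(Kᵢ−1)) = 0.
Check two-phase: ΣzᵢKᵢ = 1.3416 > 1 and Σzᵢ/Kᵢ = 1.5703 > 1, so g(0) = 0.3416 > 0 and g(1) = -0.5703 < 0.
Iterate (Newton) starting at V/F = 0.59:
  V/F = 0.5900: g = -0.07357, g' = -0.7756 → V/F = 0.4951
  V/F = 0.4951: g = -0.00355, g' = -0.7070 → V/F = 0.4901
Converged at V/F = 0.4901.

V/F = 0.4901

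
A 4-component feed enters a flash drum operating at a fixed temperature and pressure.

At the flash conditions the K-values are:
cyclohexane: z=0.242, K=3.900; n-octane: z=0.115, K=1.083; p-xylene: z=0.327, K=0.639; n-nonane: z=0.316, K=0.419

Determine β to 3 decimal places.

Rachford–Rice: g(β) = Σ zᵢ(Kᵢ−1)/(1+β(Kᵢ−1)) = 0.
g(0) = ΣzᵢKᵢ − 1 = 0.410 and g(1) = 1 − Σzᵢ/Kᵢ = -0.434, so a root lies in (0, 1).
Newton iteration, β⁰ = 0.33:
  β = 0.330: g = 0.0067, g' = -0.750 → β = 0.339
Converged at β = 0.339.

β = 0.339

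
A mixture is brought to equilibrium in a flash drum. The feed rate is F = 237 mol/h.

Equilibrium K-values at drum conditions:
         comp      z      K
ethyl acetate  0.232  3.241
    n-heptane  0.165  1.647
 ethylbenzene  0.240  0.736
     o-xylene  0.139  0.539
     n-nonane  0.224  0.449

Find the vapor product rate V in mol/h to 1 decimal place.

V = 118.1 mol/h

Material balance + equilibrium reduce to Σ zᵢ(Kᵢ−1)/(1+V/F(Kᵢ−1)) = 0.
g(0) = ΣzᵢKᵢ − 1 = 0.376 and g(1) = 1 − Σzᵢ/Kᵢ = -0.255, so a root lies in (0, 1).
Newton–Raphson from V/F = 0.5:
  V/F = 0.500: g = -0.0008, g' = -0.500 → V/F = 0.498
Converged at V/F = 0.498.
Then V = V/F·F = 0.4984·237 = 118.1 mol/h and L = F − V = 118.9 mol/h.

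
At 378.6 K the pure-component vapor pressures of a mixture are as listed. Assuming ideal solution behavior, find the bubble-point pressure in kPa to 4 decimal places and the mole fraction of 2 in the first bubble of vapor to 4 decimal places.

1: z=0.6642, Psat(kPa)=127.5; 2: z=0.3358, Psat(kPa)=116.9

At the bubble point ψ → 0, so ΣzᵢKᵢ = 1 with Kᵢ = Pᵢˢᵃᵗ/P ⇒ P = ΣzᵢPᵢˢᵃᵗ.
P = 0.6642·127.5 + 0.3358·116.9 = 123.9405 kPa
yᵢ = zᵢPᵢˢᵃᵗ/P ⇒ y_2 = 0.3358·116.9/123.9405 = 0.3167

Pbub = 123.9405 kPa, y_2 = 0.3167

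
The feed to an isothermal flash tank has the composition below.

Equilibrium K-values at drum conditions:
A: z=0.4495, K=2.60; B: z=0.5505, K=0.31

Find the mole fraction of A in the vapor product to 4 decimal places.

Newton–Raphson from β = 0.5:
  β = 0.5000: g = -0.18036, g' = -0.9661 → β = 0.3133
  β = 0.3133: g = -0.00555, g' = -0.9372 → β = 0.3074
Converged at β = 0.3074.
Compositions from xᵢ = zᵢ/(1+β(Kᵢ−1)), yᵢ = Kᵢxᵢ:
  A: x = 0.3013, y = 0.7834
  B: x = 0.6987, y = 0.2166

y_A = 0.7834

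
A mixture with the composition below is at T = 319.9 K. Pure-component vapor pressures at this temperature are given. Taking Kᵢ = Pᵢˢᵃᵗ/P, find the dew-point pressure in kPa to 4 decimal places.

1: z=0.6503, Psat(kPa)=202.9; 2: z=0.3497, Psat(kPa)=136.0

At the dew point ψ → 1, so Σzᵢ/Kᵢ = 1 with Kᵢ = Pᵢˢᵃᵗ/P ⇒ 1/P = Σzᵢ/Pᵢˢᵃᵗ.
1/P = 0.6503/202.9 + 0.3497/136.0 = 0.0057764 ⇒ P = 173.1197 kPa

Pdew = 173.1197 kPa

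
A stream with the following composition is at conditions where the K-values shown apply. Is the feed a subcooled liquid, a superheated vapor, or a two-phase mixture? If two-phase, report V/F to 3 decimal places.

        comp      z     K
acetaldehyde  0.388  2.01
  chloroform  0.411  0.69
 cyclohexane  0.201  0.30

ΣzᵢKᵢ = 1.124; Σzᵢ/Kᵢ = 1.459.
Both exceed 1, so a two-phase solution exists.
Let ψ = V/F and solve Σ zᵢ(Kᵢ−1)/(1+ψ(Kᵢ−1)) = 0.
Iterate (Newton) starting at ψ = 0.5:
  ψ = 0.500: g = -0.1069, g' = -0.463 → ψ = 0.269
  ψ = 0.269: g = -0.0043, g' = -0.441 → ψ = 0.260
Converged at ψ = 0.260.

two-phase, V/F = 0.260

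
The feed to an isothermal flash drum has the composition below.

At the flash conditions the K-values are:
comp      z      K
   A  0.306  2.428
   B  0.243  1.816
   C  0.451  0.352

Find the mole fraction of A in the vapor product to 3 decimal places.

y_A = 0.453

Newton iteration, V/F⁰ = 0.5:
  V/F = 0.500: g = -0.0365, g' = -0.708 → V/F = 0.448
Converged at V/F = 0.448.
Compositions from xᵢ = zᵢ/(1+V/F(Kᵢ−1)), yᵢ = Kᵢxᵢ:
  A: x = 0.187, y = 0.453
  B: x = 0.178, y = 0.323
  C: x = 0.635, y = 0.224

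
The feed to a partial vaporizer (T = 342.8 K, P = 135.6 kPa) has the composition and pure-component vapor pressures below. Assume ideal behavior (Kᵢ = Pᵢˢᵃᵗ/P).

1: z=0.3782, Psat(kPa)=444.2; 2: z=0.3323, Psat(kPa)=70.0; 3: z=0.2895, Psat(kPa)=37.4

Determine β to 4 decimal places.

β = 0.3548

Raoult's law: Kᵢ = Pᵢˢᵃᵗ/P = Pᵢˢᵃᵗ/135.6.
  K_1 = 444.2/135.6 = 3.275811, K_2 = 70.0/135.6 = 0.516224, K_3 = 37.4/135.6 = 0.275811
Let β = V/F and solve Σ zᵢ(Kᵢ−1)/(1+β(Kᵢ−1)) = 0.
Check two-phase: ΣzᵢKᵢ = 1.4903 > 1 and Σzᵢ/Kᵢ = 1.8088 > 1, so g(0) = 0.4903 > 0 and g(1) = -0.8088 < 0.
Iterate (Newton) starting at β = 0.53:
  β = 0.5300: g = -0.16630, g' = -0.9430 → β = 0.3536
  β = 0.3536: g = 0.00112, g' = -0.9889 → β = 0.3548
Converged at β = 0.3548.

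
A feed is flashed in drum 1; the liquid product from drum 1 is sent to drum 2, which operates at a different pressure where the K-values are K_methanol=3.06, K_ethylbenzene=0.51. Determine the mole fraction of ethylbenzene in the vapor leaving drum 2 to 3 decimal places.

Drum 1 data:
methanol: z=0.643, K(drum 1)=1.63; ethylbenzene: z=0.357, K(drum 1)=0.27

y_ethylbenzene (drum 2) = 0.412

Drum 1:
Material balance + equilibrium reduce to Σ zᵢ(Kᵢ−1)/(1+ψ₁(Kᵢ−1)) = 0.
g(0) = ΣzᵢKᵢ − 1 = 0.144 and g(1) = 1 − Σzᵢ/Kᵢ = -0.717, so a root lies in (0, 1).
Binary case is linear: z₁(K₁−1)(1+ψ₁(K₂−1)) + z₂(K₂−1)(1+ψ₁(K₁−1)) = 0
⇒ ψ₁ = [z₁(K₁−1)+z₂(K₂−1)] / [−(K₁−1)(K₂−1)] = 0.1445/0.4599 = 0.314
Drum-1 compositions:
  methanol: x = 0.537, y = 0.875
  ethylbenzene: x = 0.463, y = 0.125
Drum-2 feed = drum-1 liquid: z₂ = (0.5368, 0.4632).
Drum 2:
Material balance + equilibrium reduce to Σ zᵢ(Kᵢ−1)/(1+ψ₂(Kᵢ−1)) = 0.
Feasibility: ΣzᵢKᵢ = 1.879, Σzᵢ/Kᵢ = 1.084 — both > 1, two phases present.
Newton iteration, ψ₂⁰ = 0.55:
  ψ₂ = 0.550: g = 0.2077, g' = -0.709 → ψ₂ = 0.843
  ψ₂ = 0.843: g = 0.0174, g' = -0.627 → ψ₂ = 0.871
Converged at ψ₂ = 0.871.
  methanol: x = 0.192, y = 0.588
  ethylbenzene: x = 0.808, y = 0.412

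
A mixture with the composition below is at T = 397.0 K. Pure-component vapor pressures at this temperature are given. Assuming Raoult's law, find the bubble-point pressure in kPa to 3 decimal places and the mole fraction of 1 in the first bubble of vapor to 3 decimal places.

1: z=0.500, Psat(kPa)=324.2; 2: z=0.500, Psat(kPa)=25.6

Pbub = 174.900 kPa, y_1 = 0.927

At the bubble point ψ → 0, so ΣzᵢKᵢ = 1 with Kᵢ = Pᵢˢᵃᵗ/P ⇒ P = ΣzᵢPᵢˢᵃᵗ.
P = 0.500·324.2 + 0.500·25.6 = 174.900 kPa
yᵢ = zᵢPᵢˢᵃᵗ/P ⇒ y_1 = 0.500·324.2/174.900 = 0.927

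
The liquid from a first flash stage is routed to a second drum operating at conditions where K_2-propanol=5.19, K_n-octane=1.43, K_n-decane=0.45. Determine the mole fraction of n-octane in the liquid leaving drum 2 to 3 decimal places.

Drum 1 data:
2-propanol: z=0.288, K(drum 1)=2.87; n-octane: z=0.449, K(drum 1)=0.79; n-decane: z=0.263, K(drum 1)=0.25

Drum 1:
Rachford–Rice: g(ψ₁) = Σ zᵢ(Kᵢ−1)/(1+ψ₁(Kᵢ−1)) = 0.
Check two-phase: ΣzᵢKᵢ = 1.247 > 1 and Σzᵢ/Kᵢ = 1.721 > 1, so g(0) = 0.247 > 0 and g(1) = -0.721 < 0.
Newton iteration, ψ₁⁰ = 0.5:
  ψ₁ = 0.500: g = -0.1426, g' = -0.672 → ψ₁ = 0.288
  ψ₁ = 0.288: g = -0.0018, g' = -0.689 → ψ₁ = 0.285
Converged at ψ₁ = 0.285.
Drum-1 compositions:
  2-propanol: x = 0.188, y = 0.539
  n-octane: x = 0.478, y = 0.377
  n-decane: x = 0.335, y = 0.084
Drum-2 feed = drum-1 liquid: z₂ = (0.1878, 0.4776, 0.3346).
Drum 2:
Material balance + equilibrium reduce to Σ zᵢ(Kᵢ−1)/(1+ψ₂(Kᵢ−1)) = 0.
g(0) = ΣzᵢKᵢ − 1 = 0.808 and g(1) = 1 − Σzᵢ/Kᵢ = -0.114, so a root lies in (0, 1).
Newton–Raphson from ψ₂ = 0.5:
  ψ₂ = 0.500: g = 0.1695, g' = -0.597 → ψ₂ = 0.784
  ψ₂ = 0.784: g = 0.0137, g' = -0.542 → ψ₂ = 0.809
Converged at ψ₂ = 0.809.
  2-propanol: x = 0.043, y = 0.222
  n-octane: x = 0.354, y = 0.507
  n-decane: x = 0.603, y = 0.271

x_n-octane (drum 2) = 0.354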